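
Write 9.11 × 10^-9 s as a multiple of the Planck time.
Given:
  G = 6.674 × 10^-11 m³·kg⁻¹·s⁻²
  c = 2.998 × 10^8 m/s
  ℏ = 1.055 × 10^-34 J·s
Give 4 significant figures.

Planck time: t_P = √(ℏG/c⁵) = 5.392 × 10^-44 s.
9.11 × 10^-9 / 5.392 × 10^-44 = 1.690 × 10^35

1.690 × 10^35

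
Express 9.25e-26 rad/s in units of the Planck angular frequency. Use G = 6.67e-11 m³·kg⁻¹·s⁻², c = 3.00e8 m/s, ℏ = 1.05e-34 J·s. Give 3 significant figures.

4.97e-69

Planck angular frequency: ω_P = √(c⁵/(ℏG)) = 1.86e43 rad/s.
9.25e-26 / 1.86e43 = 4.97e-69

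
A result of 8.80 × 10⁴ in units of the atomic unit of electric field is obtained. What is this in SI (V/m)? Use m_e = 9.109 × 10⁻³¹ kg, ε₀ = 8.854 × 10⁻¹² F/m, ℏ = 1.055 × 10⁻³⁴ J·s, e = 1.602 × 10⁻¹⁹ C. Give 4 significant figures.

One atomic unit of electric field: E_au = E_h/(e a₀) = m_e²e⁵/((4πε₀)³ℏ⁴) = 5.131 × 10¹¹ V/m.
8.80 × 10⁴ × 5.131 × 10¹¹ V/m = 4.515 × 10¹⁶ V/m

4.515 × 10¹⁶ V/m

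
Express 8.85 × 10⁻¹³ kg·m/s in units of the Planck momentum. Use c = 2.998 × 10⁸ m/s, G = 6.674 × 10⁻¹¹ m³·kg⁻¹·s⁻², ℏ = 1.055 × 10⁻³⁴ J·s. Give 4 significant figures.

Planck momentum: p_P = √(ℏc³/G) = 6.527 kg·m/s.
8.85 × 10⁻¹³ / 6.527 = 1.356 × 10⁻¹³

1.356 × 10⁻¹³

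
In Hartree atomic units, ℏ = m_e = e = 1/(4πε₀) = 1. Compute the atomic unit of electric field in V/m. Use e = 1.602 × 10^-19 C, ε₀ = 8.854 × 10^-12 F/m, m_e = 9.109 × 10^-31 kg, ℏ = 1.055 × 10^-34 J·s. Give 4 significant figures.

Dimensional analysis gives E_au = E_h/(e a₀) = m_e²e⁵/((4πε₀)³ℏ⁴).
E_h = 4.354 × 10^-18 J
a₀ = 5.297 × 10^-11 m
E_h/(e·a₀) = 5.131 × 10^11 V/m

5.131 × 10^11 V/m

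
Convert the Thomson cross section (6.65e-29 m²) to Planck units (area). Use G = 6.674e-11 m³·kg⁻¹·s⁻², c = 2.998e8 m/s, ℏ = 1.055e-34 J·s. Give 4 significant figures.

Planck area: A_P = ℏG/c³ = 2.613e-70 m².
6.65e-29 / 2.613e-70 = 2.545e41

2.545e41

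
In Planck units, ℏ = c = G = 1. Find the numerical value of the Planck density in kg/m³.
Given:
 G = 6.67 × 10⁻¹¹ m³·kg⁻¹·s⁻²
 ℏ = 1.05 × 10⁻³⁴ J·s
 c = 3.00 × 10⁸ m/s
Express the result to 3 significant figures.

5.20 × 10⁹⁶ kg/m³

Dimensional analysis gives ρ_P = c⁵/(ℏG²).
  = 2.43 × 10⁴² / 4.67 × 10⁻⁵⁵
  = 5.20 × 10⁹⁶ kg/m³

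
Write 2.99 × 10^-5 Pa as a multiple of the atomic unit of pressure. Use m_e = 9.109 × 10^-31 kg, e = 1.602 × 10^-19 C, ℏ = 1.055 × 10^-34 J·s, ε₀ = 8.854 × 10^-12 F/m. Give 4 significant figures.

atomic unit of pressure: P_au = E_h/a₀³ = m_e⁴e¹⁰/((4πε₀)⁵ℏ⁸) = 2.929 × 10^13 Pa.
2.99 × 10^-5 / 2.929 × 10^13 = 1.021 × 10^-18

1.021 × 10^-18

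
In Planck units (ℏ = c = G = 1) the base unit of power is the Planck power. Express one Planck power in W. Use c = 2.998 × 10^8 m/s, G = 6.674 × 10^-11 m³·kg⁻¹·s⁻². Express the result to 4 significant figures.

P_P = c⁵/G
  = 2.422 × 10^42 / 6.674 × 10^-11
  = 3.629 × 10^52 W

3.629 × 10^52 W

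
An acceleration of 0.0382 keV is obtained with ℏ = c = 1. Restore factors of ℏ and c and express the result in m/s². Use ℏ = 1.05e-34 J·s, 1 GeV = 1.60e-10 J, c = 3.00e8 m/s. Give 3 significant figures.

1.75e25 m/s²

Acceleration is [L]/[T]² = c·[E]/ℏ.
1 GeV → c/ℏ × (1 GeV in J) = 4.57e32 m/s².
Convert the energy scale: 0.0382 keV = 3.82e-8 GeV.
Result: 3.82e-8 × 4.57e32 = 1.75e25 m/s².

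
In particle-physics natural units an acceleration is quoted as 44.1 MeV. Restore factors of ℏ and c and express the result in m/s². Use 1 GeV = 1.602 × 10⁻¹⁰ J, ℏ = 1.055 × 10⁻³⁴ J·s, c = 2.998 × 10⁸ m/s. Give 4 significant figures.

2.008 × 10³¹ m/s²

Acceleration is [L]/[T]² = c·[E]/ℏ.
1 GeV → c/ℏ × (1 GeV in J) = 4.552 × 10³² m/s².
Convert the energy scale: 44.1 MeV = 0.0441 GeV.
Result: 0.0441 × 4.552 × 10³² = 2.008 × 10³¹ m/s².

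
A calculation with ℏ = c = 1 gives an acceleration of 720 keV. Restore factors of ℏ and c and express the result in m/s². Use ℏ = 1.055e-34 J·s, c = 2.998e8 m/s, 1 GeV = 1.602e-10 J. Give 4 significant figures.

Acceleration is [L]/[T]² = c·[E]/ℏ.
1 GeV → c/ℏ × (1 GeV in J) = 4.552e32 m/s².
Convert the energy scale: 720 keV = 7.20e-4 GeV.
Result: 7.20e-4 × 4.552e32 = 3.278e29 m/s².

3.278e29 m/s²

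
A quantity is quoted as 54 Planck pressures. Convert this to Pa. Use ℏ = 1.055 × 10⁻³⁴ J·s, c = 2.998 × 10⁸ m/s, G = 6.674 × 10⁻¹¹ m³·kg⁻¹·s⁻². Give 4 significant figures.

One Planck pressure: p_P = c⁷/(ℏG²) = 4.632 × 10¹¹³ Pa.
54 × 4.632 × 10¹¹³ Pa = 2.501 × 10¹¹⁵ Pa

2.501 × 10¹¹⁵ Pa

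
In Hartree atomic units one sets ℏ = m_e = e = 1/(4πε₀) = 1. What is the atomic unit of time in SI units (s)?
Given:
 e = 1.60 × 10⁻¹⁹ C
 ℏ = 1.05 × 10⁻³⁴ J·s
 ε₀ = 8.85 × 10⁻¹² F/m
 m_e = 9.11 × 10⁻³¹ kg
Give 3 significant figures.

2.40 × 10⁻¹⁷ s

τ_au = (4πε₀)²ℏ³/(m_e e⁴)
E_h = 4.38 × 10⁻¹⁸ J
ℏ/E_h = 2.40 × 10⁻¹⁷ s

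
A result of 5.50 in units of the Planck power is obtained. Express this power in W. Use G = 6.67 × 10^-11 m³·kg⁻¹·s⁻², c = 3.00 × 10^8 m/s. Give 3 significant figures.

2.00 × 10^53 W

One Planck power: P_P = c⁵/G = 3.64 × 10^52 W.
5.50 × 3.64 × 10^52 W = 2.00 × 10^53 W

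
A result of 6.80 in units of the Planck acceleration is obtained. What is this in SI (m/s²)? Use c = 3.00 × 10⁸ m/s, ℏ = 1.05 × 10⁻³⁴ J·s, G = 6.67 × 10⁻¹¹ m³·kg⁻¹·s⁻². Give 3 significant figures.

3.80 × 10⁵² m/s²

One Planck acceleration: a_P = √(c⁷/(ℏG)) = 5.59 × 10⁵¹ m/s².
6.80 × 5.59 × 10⁵¹ m/s² = 3.80 × 10⁵² m/s²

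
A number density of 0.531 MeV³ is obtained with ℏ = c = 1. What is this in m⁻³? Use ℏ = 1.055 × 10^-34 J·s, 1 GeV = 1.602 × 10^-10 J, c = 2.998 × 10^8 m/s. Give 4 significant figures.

Number density is [L]⁻³ = [E]³/(ℏc)³.
1 GeV³ → 1/(ℏc)³ × (1 GeV in J)³ = 1.299 × 10^47 m⁻³.
Convert the energy scale: 0.531 MeV³ = 5.31 × 10^-10 GeV³.
Result: 5.31 × 10^-10 × 1.299 × 10^47 = 6.900 × 10^37 m⁻³.

6.900 × 10^37 m⁻³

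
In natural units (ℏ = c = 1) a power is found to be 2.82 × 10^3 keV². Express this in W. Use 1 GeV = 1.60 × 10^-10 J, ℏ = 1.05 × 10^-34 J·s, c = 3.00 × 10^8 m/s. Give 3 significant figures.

6.88 × 10^5 W

Power is [E]/[T] = [E]²/ℏ.
1 GeV² → 1/ℏ × (1 GeV in J)² = 2.44 × 10^14 W.
Convert the energy scale: 2.82 × 10^3 keV² = 2.82 × 10^-9 GeV².
Result: 2.82 × 10^-9 × 2.44 × 10^14 = 6.88 × 10^5 W.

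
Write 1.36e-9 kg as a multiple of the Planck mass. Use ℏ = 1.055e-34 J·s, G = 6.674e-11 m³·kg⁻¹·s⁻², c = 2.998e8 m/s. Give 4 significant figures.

0.06247

Planck mass: m_P = √(ℏc/G) = 2.177e-8 kg.
1.36e-9 / 2.177e-8 = 0.06247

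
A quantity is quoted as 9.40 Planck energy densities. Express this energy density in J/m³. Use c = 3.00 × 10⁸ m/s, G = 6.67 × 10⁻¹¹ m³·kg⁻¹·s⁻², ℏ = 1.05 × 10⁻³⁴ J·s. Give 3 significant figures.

4.40 × 10¹¹⁴ J/m³

One Planck energy density: u_P = c⁷/(ℏG²) = 4.68 × 10¹¹³ J/m³.
9.40 × 4.68 × 10¹¹³ J/m³ = 4.40 × 10¹¹⁴ J/m³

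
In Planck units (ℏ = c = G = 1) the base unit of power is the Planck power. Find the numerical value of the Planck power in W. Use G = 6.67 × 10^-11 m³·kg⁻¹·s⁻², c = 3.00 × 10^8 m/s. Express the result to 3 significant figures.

P_P = c⁵/G
  = 2.43 × 10^42 / 6.67 × 10^-11
  = 3.64 × 10^52 W

3.64 × 10^52 W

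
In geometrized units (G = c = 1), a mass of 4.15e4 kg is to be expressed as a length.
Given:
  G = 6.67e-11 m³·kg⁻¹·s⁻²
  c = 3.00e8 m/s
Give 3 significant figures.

In G = c = 1 units mass has dimensions of length; the conversion factor is G/c².
4.15e4 kg × (G/c²) = 3.08e-23 m

3.08e-23 m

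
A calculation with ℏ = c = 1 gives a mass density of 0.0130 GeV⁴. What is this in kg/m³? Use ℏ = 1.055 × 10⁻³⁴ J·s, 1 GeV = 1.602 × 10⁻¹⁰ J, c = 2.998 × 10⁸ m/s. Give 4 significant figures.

3.011 × 10¹⁸ kg/m³

Mass density is [E]/(c²[L]³) = [E]⁴/(ℏ³c⁵).
1 GeV⁴ → 1/(ℏ³c⁵) × (1 GeV in J)⁴ = 2.316 × 10²⁰ kg/m³.
Result: 0.0130 × 2.316 × 10²⁰ = 3.011 × 10¹⁸ kg/m³.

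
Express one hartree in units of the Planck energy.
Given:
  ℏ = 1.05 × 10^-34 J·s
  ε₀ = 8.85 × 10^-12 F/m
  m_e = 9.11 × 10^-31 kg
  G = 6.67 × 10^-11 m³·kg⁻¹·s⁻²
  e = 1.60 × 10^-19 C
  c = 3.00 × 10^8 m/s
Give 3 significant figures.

2.24 × 10^-27

hartree: E_h = m_e e⁴/(4πε₀ℏ)² = 4.38 × 10^-18 J
Planck energy: E_P = √(ℏc⁵/G) = 1.96 × 10^9 J
ratio = 4.38 × 10^-18 / 1.96 × 10^9 = 2.24 × 10^-27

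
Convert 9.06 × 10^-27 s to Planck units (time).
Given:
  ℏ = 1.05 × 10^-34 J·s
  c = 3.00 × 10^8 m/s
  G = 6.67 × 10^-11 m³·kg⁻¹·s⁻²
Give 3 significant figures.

1.69 × 10^17

Planck time: t_P = √(ℏG/c⁵) = 5.37 × 10^-44 s.
9.06 × 10^-27 / 5.37 × 10^-44 = 1.69 × 10^17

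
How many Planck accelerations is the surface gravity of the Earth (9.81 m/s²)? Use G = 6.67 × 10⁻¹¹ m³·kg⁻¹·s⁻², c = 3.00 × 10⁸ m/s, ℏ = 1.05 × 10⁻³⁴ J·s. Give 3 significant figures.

Planck acceleration: a_P = √(c⁷/(ℏG)) = 5.59 × 10⁵¹ m/s².
9.81 / 5.59 × 10⁵¹ = 1.76 × 10⁻⁵¹

1.76 × 10⁻⁵¹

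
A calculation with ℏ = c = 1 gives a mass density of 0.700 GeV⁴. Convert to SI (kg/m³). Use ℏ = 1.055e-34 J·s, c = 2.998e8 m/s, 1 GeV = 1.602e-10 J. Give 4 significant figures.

Mass density is [E]/(c²[L]³) = [E]⁴/(ℏ³c⁵).
1 GeV⁴ → 1/(ℏ³c⁵) × (1 GeV in J)⁴ = 2.316e20 kg/m³.
Result: 0.700 × 2.316e20 = 1.621e20 kg/m³.

1.621e20 kg/m³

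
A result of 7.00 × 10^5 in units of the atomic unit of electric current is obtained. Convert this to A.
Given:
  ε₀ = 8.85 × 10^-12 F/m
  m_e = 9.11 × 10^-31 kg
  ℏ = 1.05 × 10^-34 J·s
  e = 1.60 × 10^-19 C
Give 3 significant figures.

4.67 × 10^3 A

One atomic unit of electric current: I_au = e E_h/ℏ = m_e e⁵/((4πε₀)²ℏ³) = 6.67 × 10^-3 A.
7.00 × 10^5 × 6.67 × 10^-3 A = 4.67 × 10^3 A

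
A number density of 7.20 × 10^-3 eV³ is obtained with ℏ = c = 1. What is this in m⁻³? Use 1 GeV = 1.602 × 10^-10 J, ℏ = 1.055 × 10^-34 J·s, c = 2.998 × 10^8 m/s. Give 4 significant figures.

9.356 × 10^17 m⁻³

Number density is [L]⁻³ = [E]³/(ℏc)³.
1 GeV³ → 1/(ℏc)³ × (1 GeV in J)³ = 1.299 × 10^47 m⁻³.
Convert the energy scale: 7.20 × 10^-3 eV³ = 7.20 × 10^-30 GeV³.
Result: 7.20 × 10^-30 × 1.299 × 10^47 = 9.356 × 10^17 m⁻³.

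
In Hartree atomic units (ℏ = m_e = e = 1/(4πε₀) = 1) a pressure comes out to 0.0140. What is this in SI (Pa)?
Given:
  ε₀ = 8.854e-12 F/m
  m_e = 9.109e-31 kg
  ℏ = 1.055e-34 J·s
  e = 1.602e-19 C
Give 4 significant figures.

One atomic unit of pressure: P_au = E_h/a₀³ = m_e⁴e¹⁰/((4πε₀)⁵ℏ⁸) = 2.929e13 Pa.
0.0140 × 2.929e13 Pa = 4.101e11 Pa

4.101e11 Pa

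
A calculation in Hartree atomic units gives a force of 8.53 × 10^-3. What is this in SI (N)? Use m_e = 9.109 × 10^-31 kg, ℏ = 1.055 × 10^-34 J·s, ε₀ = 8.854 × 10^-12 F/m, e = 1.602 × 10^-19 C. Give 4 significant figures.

7.011 × 10^-10 N

One atomic unit of force: F_au = E_h/a₀ = m_e²e⁶/((4πε₀)³ℏ⁴) = 8.220 × 10^-8 N.
8.53 × 10^-3 × 8.220 × 10^-8 N = 7.011 × 10^-10 N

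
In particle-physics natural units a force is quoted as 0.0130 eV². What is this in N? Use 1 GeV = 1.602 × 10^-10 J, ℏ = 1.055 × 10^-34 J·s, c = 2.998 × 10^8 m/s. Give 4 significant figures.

Force is [E]/[L] = [E]²/(ℏc); restore (ℏc)⁻¹.
1 GeV² → 1/(ℏc) × (1 GeV in J)² = 8.114 × 10^5 N.
Convert the energy scale: 0.0130 eV² = 1.30 × 10^-20 GeV².
Result: 1.30 × 10^-20 × 8.114 × 10^5 = 1.055 × 10^-14 N.

1.055 × 10^-14 N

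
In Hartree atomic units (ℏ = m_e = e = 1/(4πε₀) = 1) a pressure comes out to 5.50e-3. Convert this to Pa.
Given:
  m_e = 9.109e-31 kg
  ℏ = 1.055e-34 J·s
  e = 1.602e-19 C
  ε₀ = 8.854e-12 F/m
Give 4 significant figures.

1.611e11 Pa

One atomic unit of pressure: P_au = E_h/a₀³ = m_e⁴e¹⁰/((4πε₀)⁵ℏ⁸) = 2.929e13 Pa.
5.50e-3 × 2.929e13 Pa = 1.611e11 Pa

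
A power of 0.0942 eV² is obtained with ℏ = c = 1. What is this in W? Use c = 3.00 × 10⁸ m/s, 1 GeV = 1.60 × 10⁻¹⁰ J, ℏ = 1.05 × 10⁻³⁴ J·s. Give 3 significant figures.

2.30 × 10⁻⁵ W

Power is [E]/[T] = [E]²/ℏ.
1 GeV² → 1/ℏ × (1 GeV in J)² = 2.44 × 10¹⁴ W.
Convert the energy scale: 0.0942 eV² = 9.42 × 10⁻²⁰ GeV².
Result: 9.42 × 10⁻²⁰ × 2.44 × 10¹⁴ = 2.30 × 10⁻⁵ W.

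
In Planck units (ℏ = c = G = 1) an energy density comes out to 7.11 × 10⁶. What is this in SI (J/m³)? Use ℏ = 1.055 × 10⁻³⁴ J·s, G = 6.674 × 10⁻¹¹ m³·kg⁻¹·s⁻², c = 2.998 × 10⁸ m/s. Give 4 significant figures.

One Planck energy density: u_P = c⁷/(ℏG²) = 4.632 × 10¹¹³ J/m³.
7.11 × 10⁶ × 4.632 × 10¹¹³ J/m³ = 3.294 × 10¹²⁰ J/m³

3.294 × 10¹²⁰ J/m³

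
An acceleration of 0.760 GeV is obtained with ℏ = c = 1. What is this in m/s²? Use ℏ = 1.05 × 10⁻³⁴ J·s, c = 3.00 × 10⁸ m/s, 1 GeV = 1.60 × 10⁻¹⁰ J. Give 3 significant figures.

Acceleration is [L]/[T]² = c·[E]/ℏ.
1 GeV → c/ℏ × (1 GeV in J) = 4.57 × 10³² m/s².
Result: 0.760 × 4.57 × 10³² = 3.47 × 10³² m/s².

3.47 × 10³² m/s²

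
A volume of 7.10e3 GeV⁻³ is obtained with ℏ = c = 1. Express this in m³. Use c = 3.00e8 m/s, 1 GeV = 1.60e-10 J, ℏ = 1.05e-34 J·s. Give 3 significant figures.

Volume is [L]³ = [E]⁻³·(ℏc)³.
1 GeV⁻³ → (ℏc)³ × (1 GeV in J)⁻³ = 7.63e-48 m³.
Result: 7.10e3 × 7.63e-48 = 5.42e-44 m³.

5.42e-44 m³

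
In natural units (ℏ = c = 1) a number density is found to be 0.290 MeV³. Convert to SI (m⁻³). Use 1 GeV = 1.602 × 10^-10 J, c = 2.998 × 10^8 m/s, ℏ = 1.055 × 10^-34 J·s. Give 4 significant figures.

Number density is [L]⁻³ = [E]³/(ℏc)³.
1 GeV³ → 1/(ℏc)³ × (1 GeV in J)³ = 1.299 × 10^47 m⁻³.
Convert the energy scale: 0.290 MeV³ = 2.90 × 10^-10 GeV³.
Result: 2.90 × 10^-10 × 1.299 × 10^47 = 3.768 × 10^37 m⁻³.

3.768 × 10^37 m⁻³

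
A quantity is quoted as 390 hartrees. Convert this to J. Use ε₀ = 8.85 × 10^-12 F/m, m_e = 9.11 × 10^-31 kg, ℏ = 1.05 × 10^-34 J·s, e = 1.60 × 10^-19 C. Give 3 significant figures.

One hartree: E_h = m_e e⁴/(4πε₀ℏ)² = 4.38 × 10^-18 J.
390 × 4.38 × 10^-18 J = 1.71 × 10^-15 J

1.71 × 10^-15 J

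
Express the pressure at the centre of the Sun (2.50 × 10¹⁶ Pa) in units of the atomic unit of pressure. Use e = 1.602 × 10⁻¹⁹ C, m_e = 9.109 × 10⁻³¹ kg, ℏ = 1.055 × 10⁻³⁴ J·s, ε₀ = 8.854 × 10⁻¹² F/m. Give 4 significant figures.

atomic unit of pressure: P_au = E_h/a₀³ = m_e⁴e¹⁰/((4πε₀)⁵ℏ⁸) = 2.929 × 10¹³ Pa.
2.50 × 10¹⁶ / 2.929 × 10¹³ = 853.5

853.5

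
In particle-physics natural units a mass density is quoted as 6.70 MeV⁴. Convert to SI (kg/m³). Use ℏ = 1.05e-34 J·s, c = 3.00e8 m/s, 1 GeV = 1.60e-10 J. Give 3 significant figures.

1.56e9 kg/m³

Mass density is [E]/(c²[L]³) = [E]⁴/(ℏ³c⁵).
1 GeV⁴ → 1/(ℏ³c⁵) × (1 GeV in J)⁴ = 2.33e20 kg/m³.
Convert the energy scale: 6.70 MeV⁴ = 6.70e-12 GeV⁴.
Result: 6.70e-12 × 2.33e20 = 1.56e9 kg/m³.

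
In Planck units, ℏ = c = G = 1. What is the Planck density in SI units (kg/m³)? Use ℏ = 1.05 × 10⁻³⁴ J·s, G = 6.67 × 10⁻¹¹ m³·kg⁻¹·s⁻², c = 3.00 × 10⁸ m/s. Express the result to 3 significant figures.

The unique combination of the constants set to 1 with dimensions of density is ρ_P = c⁵/(ℏG²).
  = 2.43 × 10⁴² / 4.67 × 10⁻⁵⁵
  = 5.20 × 10⁹⁶ kg/m³

5.20 × 10⁹⁶ kg/m³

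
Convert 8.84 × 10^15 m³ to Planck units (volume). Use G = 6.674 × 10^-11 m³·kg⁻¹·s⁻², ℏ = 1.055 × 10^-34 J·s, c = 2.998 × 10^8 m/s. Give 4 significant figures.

2.093 × 10^120

Planck volume: V_P = (ℏG/c³)^(3/2) = 4.224 × 10^-105 m³.
8.84 × 10^15 / 4.224 × 10^-105 = 2.093 × 10^120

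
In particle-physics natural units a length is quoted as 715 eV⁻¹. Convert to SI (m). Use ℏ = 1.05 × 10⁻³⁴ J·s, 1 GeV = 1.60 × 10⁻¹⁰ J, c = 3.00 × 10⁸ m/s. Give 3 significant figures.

A length is [E]⁻¹ in ℏ=c=1; restore one factor of ℏc.
1 GeV⁻¹ → ℏc × (1 GeV in J)⁻¹ = 1.97 × 10⁻¹⁶ m.
Convert the energy scale: 715 eV⁻¹ = 7.15 × 10¹¹ GeV⁻¹.
Result: 7.15 × 10¹¹ × 1.97 × 10⁻¹⁶ = 1.41 × 10⁻⁴ m.

1.41 × 10⁻⁴ m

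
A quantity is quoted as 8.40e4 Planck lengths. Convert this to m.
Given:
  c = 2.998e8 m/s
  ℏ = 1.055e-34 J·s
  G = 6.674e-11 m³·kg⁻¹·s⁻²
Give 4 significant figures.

One Planck length: ℓ_P = √(ℏG/c³) = 1.616e-35 m.
8.40e4 × 1.616e-35 m = 1.358e-30 m

1.358e-30 m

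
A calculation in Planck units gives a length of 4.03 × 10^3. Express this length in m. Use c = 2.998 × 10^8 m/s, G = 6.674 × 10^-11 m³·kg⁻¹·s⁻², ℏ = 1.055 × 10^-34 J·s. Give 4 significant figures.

6.514 × 10^-32 m

One Planck length: ℓ_P = √(ℏG/c³) = 1.616 × 10^-35 m.
4.03 × 10^3 × 1.616 × 10^-35 m = 6.514 × 10^-32 m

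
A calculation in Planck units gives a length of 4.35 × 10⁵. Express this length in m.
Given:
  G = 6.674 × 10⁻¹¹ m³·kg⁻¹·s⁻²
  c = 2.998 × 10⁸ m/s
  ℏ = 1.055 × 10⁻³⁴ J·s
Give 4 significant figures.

7.032 × 10⁻³⁰ m

One Planck length: ℓ_P = √(ℏG/c³) = 1.616 × 10⁻³⁵ m.
4.35 × 10⁵ × 1.616 × 10⁻³⁵ m = 7.032 × 10⁻³⁰ m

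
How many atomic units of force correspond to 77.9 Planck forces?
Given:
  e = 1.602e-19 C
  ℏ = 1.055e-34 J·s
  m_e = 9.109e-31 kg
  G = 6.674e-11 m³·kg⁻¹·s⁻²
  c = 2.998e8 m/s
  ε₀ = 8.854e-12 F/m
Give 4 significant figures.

Planck force: F_P = c⁴/G = 1.210e44 N
atomic unit of force: F_au = E_h/a₀ = m_e²e⁶/((4πε₀)³ℏ⁴) = 8.220e-8 N
77.9 × 1.210e44 / 8.220e-8 = 1.147e53

1.147e53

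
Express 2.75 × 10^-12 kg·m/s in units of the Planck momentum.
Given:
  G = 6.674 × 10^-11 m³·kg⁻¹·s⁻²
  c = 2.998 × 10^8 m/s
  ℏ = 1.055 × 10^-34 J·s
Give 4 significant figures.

Planck momentum: p_P = √(ℏc³/G) = 6.527 kg·m/s.
2.75 × 10^-12 / 6.527 = 4.214 × 10^-13

4.214 × 10^-13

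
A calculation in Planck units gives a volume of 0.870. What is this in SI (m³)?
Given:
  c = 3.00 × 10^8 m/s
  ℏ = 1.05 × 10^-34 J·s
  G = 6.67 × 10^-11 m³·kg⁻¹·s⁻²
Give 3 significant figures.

3.63 × 10^-105 m³

One Planck volume: V_P = (ℏG/c³)^(3/2) = 4.18 × 10^-105 m³.
0.870 × 4.18 × 10^-105 m³ = 3.63 × 10^-105 m³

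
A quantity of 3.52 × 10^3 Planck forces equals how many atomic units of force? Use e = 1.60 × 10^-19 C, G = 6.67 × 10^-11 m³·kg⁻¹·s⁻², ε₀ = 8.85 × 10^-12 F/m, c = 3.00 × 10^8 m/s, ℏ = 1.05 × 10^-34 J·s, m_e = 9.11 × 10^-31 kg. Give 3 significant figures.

5.13 × 10^54

Planck force: F_P = c⁴/G = 1.21 × 10^44 N
atomic unit of force: F_au = E_h/a₀ = m_e²e⁶/((4πε₀)³ℏ⁴) = 8.33 × 10^-8 N
3.52 × 10^3 × 1.21 × 10^44 / 8.33 × 10^-8 = 5.13 × 10^54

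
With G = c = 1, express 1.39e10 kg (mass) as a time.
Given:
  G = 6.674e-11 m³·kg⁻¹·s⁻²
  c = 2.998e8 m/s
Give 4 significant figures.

Mass → time via G/c³.
1.39e10 kg × (G/c³) = 3.443e-26 s

3.443e-26 s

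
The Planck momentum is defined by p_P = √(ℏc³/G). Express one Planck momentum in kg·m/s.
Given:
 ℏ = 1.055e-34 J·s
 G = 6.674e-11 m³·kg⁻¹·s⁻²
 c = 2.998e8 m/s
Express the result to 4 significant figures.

p_P = √(ℏc³/G)
  = √(42.60)
  = 6.527 kg·m/s

6.527 kg·m/s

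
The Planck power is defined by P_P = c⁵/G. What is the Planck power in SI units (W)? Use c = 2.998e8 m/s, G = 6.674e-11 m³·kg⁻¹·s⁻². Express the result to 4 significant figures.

3.629e52 W

P_P = c⁵/G
  = 2.422e42 / 6.674e-11
  = 3.629e52 W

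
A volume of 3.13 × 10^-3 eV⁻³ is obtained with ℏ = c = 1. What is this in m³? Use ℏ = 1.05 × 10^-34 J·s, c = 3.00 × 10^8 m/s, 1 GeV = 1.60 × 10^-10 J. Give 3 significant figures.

2.39 × 10^-23 m³

Volume is [L]³ = [E]⁻³·(ℏc)³.
1 GeV⁻³ → (ℏc)³ × (1 GeV in J)⁻³ = 7.63 × 10^-48 m³.
Convert the energy scale: 3.13 × 10^-3 eV⁻³ = 3.13 × 10^24 GeV⁻³.
Result: 3.13 × 10^24 × 7.63 × 10^-48 = 2.39 × 10^-23 m³.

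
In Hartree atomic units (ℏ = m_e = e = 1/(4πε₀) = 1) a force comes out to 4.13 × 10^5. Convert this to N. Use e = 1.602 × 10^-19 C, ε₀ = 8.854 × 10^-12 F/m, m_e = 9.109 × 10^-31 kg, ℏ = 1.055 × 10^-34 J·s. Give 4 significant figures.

0.03395 N

One atomic unit of force: F_au = E_h/a₀ = m_e²e⁶/((4πε₀)³ℏ⁴) = 8.220 × 10^-8 N.
4.13 × 10^5 × 8.220 × 10^-8 N = 0.03395 N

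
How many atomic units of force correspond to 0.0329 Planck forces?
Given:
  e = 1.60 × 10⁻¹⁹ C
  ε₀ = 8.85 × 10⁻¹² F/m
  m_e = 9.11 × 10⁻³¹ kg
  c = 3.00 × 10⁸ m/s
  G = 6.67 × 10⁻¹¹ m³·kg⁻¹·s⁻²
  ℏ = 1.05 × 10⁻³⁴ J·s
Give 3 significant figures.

4.80 × 10⁴⁹

Planck force: F_P = c⁴/G = 1.21 × 10⁴⁴ N
atomic unit of force: F_au = E_h/a₀ = m_e²e⁶/((4πε₀)³ℏ⁴) = 8.33 × 10⁻⁸ N
0.0329 × 1.21 × 10⁴⁴ / 8.33 × 10⁻⁸ = 4.80 × 10⁴⁹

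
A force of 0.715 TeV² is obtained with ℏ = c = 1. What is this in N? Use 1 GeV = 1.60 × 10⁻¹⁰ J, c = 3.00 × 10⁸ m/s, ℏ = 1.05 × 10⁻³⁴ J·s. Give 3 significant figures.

Force is [E]/[L] = [E]²/(ℏc); restore (ℏc)⁻¹.
1 GeV² → 1/(ℏc) × (1 GeV in J)² = 8.13 × 10⁵ N.
Convert the energy scale: 0.715 TeV² = 7.15 × 10⁵ GeV².
Result: 7.15 × 10⁵ × 8.13 × 10⁵ = 5.81 × 10¹¹ N.

5.81 × 10¹¹ N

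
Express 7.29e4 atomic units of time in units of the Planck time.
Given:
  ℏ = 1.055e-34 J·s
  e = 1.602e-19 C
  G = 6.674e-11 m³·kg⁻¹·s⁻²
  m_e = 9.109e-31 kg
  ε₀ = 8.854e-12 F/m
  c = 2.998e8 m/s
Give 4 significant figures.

3.276e31

atomic unit of time: τ_au = (4πε₀)²ℏ³/(m_e e⁴) = 2.423e-17 s
Planck time: t_P = √(ℏG/c⁵) = 5.392e-44 s
7.29e4 × 2.423e-17 / 5.392e-44 = 3.276e31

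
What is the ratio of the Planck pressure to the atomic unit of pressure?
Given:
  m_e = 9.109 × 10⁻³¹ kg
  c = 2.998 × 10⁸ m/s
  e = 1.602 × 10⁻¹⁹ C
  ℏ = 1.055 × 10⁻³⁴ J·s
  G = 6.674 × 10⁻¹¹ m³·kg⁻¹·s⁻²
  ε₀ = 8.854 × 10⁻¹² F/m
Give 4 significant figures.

Planck pressure: p_P = c⁷/(ℏG²) = 4.632 × 10¹¹³ Pa
atomic unit of pressure: P_au = E_h/a₀³ = m_e⁴e¹⁰/((4πε₀)⁵ℏ⁸) = 2.929 × 10¹³ Pa
ratio = 4.632 × 10¹¹³ / 2.929 × 10¹³ = 1.581 × 10¹⁰⁰

1.581 × 10¹⁰⁰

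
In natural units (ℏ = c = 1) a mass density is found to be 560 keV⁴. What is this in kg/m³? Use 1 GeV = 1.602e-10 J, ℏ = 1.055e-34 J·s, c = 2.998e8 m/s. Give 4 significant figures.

Mass density is [E]/(c²[L]³) = [E]⁴/(ℏ³c⁵).
1 GeV⁴ → 1/(ℏ³c⁵) × (1 GeV in J)⁴ = 2.316e20 kg/m³.
Convert the energy scale: 560 keV⁴ = 5.60e-22 GeV⁴.
Result: 5.60e-22 × 2.316e20 = 0.1297 kg/m³.

0.1297 kg/m³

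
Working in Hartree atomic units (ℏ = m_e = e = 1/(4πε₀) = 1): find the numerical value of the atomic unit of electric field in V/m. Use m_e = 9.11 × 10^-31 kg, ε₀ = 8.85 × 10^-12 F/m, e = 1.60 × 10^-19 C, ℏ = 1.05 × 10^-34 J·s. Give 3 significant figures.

5.20 × 10^11 V/m

From ℏ = m_e = e = 1/(4πε₀) = 1 the electric field scale is E_au = E_h/(e a₀) = m_e²e⁵/((4πε₀)³ℏ⁴).
E_h = 4.38 × 10^-18 J
a₀ = 5.26 × 10^-11 m
E_h/(e·a₀) = 5.20 × 10^11 V/m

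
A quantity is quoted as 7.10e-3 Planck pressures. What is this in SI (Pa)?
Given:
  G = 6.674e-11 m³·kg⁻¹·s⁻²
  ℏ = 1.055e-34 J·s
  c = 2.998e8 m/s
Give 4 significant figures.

One Planck pressure: p_P = c⁷/(ℏG²) = 4.632e113 Pa.
7.10e-3 × 4.632e113 Pa = 3.289e111 Pa

3.289e111 Pa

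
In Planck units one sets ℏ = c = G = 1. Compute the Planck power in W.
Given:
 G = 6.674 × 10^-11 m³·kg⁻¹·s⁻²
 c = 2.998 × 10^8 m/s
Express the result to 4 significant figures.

3.629 × 10^52 W

P_P = c⁵/G
  = 2.422 × 10^42 / 6.674 × 10^-11
  = 3.629 × 10^52 W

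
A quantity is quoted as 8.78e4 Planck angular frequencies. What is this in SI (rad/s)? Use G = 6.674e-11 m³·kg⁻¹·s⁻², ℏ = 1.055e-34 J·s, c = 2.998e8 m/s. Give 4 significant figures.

1.628e48 rad/s

One Planck angular frequency: ω_P = √(c⁵/(ℏG)) = 1.855e43 rad/s.
8.78e4 × 1.855e43 rad/s = 1.628e48 rad/s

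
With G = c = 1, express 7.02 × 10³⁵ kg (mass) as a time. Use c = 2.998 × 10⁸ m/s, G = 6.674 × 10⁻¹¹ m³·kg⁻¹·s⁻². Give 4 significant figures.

Mass → time via G/c³.
7.02 × 10³⁵ kg × (G/c³) = 1.739 s

1.739 s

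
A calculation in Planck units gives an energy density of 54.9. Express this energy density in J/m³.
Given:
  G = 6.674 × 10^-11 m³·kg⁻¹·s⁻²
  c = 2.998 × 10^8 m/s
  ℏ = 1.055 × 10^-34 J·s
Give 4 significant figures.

One Planck energy density: u_P = c⁷/(ℏG²) = 4.632 × 10^113 J/m³.
54.9 × 4.632 × 10^113 J/m³ = 2.543 × 10^115 J/m³

2.543 × 10^115 J/m³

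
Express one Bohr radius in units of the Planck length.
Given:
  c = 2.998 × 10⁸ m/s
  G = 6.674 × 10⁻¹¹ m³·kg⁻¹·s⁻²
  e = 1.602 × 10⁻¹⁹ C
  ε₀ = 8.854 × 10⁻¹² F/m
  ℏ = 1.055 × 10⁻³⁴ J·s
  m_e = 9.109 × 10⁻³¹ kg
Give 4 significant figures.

Bohr radius: a₀ = 4πε₀ℏ²/(m_e e²) = 5.297 × 10⁻¹¹ m
Planck length: ℓ_P = √(ℏG/c³) = 1.616 × 10⁻³⁵ m
ratio = 5.297 × 10⁻¹¹ / 1.616 × 10⁻³⁵ = 3.277 × 10²⁴

3.277 × 10²⁴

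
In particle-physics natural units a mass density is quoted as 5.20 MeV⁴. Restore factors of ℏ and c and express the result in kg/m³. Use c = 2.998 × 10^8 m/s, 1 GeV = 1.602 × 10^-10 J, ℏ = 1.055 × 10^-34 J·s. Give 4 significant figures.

1.204 × 10^9 kg/m³

Mass density is [E]/(c²[L]³) = [E]⁴/(ℏ³c⁵).
1 GeV⁴ → 1/(ℏ³c⁵) × (1 GeV in J)⁴ = 2.316 × 10^20 kg/m³.
Convert the energy scale: 5.20 MeV⁴ = 5.20 × 10^-12 GeV⁴.
Result: 5.20 × 10^-12 × 2.316 × 10^20 = 1.204 × 10^9 kg/m³.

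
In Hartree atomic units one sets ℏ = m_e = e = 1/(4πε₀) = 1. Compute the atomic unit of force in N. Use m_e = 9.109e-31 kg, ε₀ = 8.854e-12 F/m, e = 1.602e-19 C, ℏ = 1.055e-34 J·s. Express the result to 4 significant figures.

F_au = E_h/a₀ = m_e²e⁶/((4πε₀)³ℏ⁴)
E_h = 4.354e-18 J
a₀ = 5.297e-11 m
E_h/a₀ = 8.220e-8 N

8.220e-8 N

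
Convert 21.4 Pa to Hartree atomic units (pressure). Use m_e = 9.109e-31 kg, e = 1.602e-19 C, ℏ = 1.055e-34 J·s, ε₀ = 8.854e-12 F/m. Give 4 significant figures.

atomic unit of pressure: P_au = E_h/a₀³ = m_e⁴e¹⁰/((4πε₀)⁵ℏ⁸) = 2.929e13 Pa.
21.4 / 2.929e13 = 7.306e-13

7.306e-13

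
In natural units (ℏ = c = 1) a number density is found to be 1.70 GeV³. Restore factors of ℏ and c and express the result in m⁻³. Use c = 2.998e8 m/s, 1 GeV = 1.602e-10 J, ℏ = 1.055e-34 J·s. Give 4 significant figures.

Number density is [L]⁻³ = [E]³/(ℏc)³.
1 GeV³ → 1/(ℏc)³ × (1 GeV in J)³ = 1.299e47 m⁻³.
Result: 1.70 × 1.299e47 = 2.209e47 m⁻³.

2.209e47 m⁻³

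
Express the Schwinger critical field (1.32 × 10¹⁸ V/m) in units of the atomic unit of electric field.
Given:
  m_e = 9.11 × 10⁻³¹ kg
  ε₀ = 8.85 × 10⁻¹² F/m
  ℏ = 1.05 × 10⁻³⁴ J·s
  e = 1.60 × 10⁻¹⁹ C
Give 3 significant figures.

atomic unit of electric field: E_au = E_h/(e a₀) = m_e²e⁵/((4πε₀)³ℏ⁴) = 5.20 × 10¹¹ V/m.
1.32 × 10¹⁸ / 5.20 × 10¹¹ = 2.54 × 10⁶

2.54 × 10⁶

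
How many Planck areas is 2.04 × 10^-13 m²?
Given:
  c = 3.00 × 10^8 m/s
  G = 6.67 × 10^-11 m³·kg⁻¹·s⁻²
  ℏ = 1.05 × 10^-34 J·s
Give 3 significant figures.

7.86 × 10^56

Planck area: A_P = ℏG/c³ = 2.59 × 10^-70 m².
2.04 × 10^-13 / 2.59 × 10^-70 = 7.86 × 10^56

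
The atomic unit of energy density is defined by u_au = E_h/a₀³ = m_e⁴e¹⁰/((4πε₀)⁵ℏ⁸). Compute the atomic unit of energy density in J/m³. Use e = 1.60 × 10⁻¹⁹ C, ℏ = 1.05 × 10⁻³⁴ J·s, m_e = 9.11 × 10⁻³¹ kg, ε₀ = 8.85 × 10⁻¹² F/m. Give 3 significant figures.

3.01 × 10¹³ J/m³

u_au = E_h/a₀³ = m_e⁴e¹⁰/((4πε₀)⁵ℏ⁸)
E_h = 4.38 × 10⁻¹⁸ J
a₀ = 5.26 × 10⁻¹¹ m
E_h/a₀³ = 3.01 × 10¹³ J/m³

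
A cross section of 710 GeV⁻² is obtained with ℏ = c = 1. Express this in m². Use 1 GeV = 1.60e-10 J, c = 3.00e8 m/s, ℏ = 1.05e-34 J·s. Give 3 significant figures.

Area is [L]² = [E]⁻²·(ℏc)²; restore (ℏc)².
1 GeV⁻² → (ℏc)² × (1 GeV in J)⁻² = 3.88e-32 m².
Result: 710 × 3.88e-32 = 2.75e-29 m².

2.75e-29 m²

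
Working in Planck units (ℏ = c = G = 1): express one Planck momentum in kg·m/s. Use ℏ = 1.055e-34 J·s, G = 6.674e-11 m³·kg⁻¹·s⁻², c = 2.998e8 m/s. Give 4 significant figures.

Dimensional analysis gives p_P = √(ℏc³/G).
  = √(42.60)
  = 6.527 kg·m/s

6.527 kg·m/s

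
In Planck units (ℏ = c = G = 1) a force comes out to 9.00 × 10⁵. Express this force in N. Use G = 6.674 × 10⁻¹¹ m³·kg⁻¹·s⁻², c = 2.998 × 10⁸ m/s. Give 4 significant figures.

1.089 × 10⁵⁰ N

One Planck force: F_P = c⁴/G = 1.210 × 10⁴⁴ N.
9.00 × 10⁵ × 1.210 × 10⁴⁴ N = 1.089 × 10⁵⁰ N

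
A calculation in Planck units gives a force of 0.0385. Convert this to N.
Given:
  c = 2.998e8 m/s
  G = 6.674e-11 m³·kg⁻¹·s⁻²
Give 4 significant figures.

One Planck force: F_P = c⁴/G = 1.210e44 N.
0.0385 × 1.210e44 N = 4.660e42 N

4.660e42 N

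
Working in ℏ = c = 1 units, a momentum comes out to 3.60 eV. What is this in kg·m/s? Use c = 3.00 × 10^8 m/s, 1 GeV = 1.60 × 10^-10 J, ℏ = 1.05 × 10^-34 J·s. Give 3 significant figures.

1.92 × 10^-27 kg·m/s

Momentum is [E]/c; divide by c.
1 GeV → 1/c × (1 GeV in J) = 5.33 × 10^-19 kg·m/s.
Convert the energy scale: 3.60 eV = 3.60 × 10^-9 GeV.
Result: 3.60 × 10^-9 × 5.33 × 10^-19 = 1.92 × 10^-27 kg·m/s.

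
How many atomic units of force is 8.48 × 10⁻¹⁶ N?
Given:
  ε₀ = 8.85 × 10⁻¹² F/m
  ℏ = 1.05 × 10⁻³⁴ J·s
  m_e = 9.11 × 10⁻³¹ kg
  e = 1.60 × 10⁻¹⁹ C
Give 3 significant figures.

atomic unit of force: F_au = E_h/a₀ = m_e²e⁶/((4πε₀)³ℏ⁴) = 8.33 × 10⁻⁸ N.
8.48 × 10⁻¹⁶ / 8.33 × 10⁻⁸ = 1.02 × 10⁻⁸

1.02 × 10⁻⁸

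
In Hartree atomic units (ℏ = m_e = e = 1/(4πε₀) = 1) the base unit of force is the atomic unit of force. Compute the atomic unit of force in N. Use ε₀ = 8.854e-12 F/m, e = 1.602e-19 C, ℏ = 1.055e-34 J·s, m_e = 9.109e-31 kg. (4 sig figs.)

8.220e-8 N

F_au = E_h/a₀ = m_e²e⁶/((4πε₀)³ℏ⁴)
E_h = 4.354e-18 J
a₀ = 5.297e-11 m
E_h/a₀ = 8.220e-8 N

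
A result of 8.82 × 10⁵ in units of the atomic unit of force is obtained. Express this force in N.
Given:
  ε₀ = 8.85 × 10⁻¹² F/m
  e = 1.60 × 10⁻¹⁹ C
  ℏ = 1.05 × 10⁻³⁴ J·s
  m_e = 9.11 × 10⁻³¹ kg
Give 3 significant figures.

One atomic unit of force: F_au = E_h/a₀ = m_e²e⁶/((4πε₀)³ℏ⁴) = 8.33 × 10⁻⁸ N.
8.82 × 10⁵ × 8.33 × 10⁻⁸ N = 0.0735 N

0.0735 N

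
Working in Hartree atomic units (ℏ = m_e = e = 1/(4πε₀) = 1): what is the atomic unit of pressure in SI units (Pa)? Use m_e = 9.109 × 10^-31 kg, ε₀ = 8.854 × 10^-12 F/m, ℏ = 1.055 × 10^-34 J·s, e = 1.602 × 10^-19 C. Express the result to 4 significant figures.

2.929 × 10^13 Pa

Dimensional analysis gives P_au = E_h/a₀³ = m_e⁴e¹⁰/((4πε₀)⁵ℏ⁸).
E_h = 4.354 × 10^-18 J
a₀ = 5.297 × 10^-11 m
E_h/a₀³ = 2.929 × 10^13 Pa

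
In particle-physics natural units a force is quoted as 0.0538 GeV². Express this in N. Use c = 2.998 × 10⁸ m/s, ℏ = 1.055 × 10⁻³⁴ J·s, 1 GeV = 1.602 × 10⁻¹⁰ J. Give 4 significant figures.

Force is [E]/[L] = [E]²/(ℏc); restore (ℏc)⁻¹.
1 GeV² → 1/(ℏc) × (1 GeV in J)² = 8.114 × 10⁵ N.
Result: 0.0538 × 8.114 × 10⁵ = 4.365 × 10⁴ N.

4.365 × 10⁴ N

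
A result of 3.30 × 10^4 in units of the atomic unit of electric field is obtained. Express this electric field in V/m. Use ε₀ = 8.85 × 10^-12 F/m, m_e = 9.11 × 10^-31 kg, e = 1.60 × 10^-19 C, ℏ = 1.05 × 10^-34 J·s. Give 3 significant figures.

1.72 × 10^16 V/m

One atomic unit of electric field: E_au = E_h/(e a₀) = m_e²e⁵/((4πε₀)³ℏ⁴) = 5.20 × 10^11 V/m.
3.30 × 10^4 × 5.20 × 10^11 V/m = 1.72 × 10^16 V/m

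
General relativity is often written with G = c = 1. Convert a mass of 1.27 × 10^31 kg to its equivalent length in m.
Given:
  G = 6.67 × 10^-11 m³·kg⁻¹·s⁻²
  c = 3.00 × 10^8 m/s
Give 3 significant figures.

In G = c = 1 units mass has dimensions of length; the conversion factor is G/c².
1.27 × 10^31 kg × (G/c²) = 9.41 × 10^3 m

9.41 × 10^3 m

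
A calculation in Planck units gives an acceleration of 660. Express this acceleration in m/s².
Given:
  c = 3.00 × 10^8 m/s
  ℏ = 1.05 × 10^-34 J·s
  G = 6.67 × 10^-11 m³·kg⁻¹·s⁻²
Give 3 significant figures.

3.69 × 10^54 m/s²

One Planck acceleration: a_P = √(c⁷/(ℏG)) = 5.59 × 10^51 m/s².
660 × 5.59 × 10^51 m/s² = 3.69 × 10^54 m/s²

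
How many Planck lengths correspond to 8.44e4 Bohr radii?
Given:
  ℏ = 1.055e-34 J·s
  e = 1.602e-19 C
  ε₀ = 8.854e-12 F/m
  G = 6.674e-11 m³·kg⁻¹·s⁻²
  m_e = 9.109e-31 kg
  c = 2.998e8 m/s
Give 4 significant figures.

Bohr radius: a₀ = 4πε₀ℏ²/(m_e e²) = 5.297e-11 m
Planck length: ℓ_P = √(ℏG/c³) = 1.616e-35 m
8.44e4 × 5.297e-11 / 1.616e-35 = 2.766e29

2.766e29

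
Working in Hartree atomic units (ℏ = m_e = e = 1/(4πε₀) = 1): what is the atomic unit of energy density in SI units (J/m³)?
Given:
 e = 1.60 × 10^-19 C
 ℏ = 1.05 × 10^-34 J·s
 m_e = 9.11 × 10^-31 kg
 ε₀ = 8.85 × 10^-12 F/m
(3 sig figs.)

The unique combination of the constants set to 1 with dimensions of energy density is u_au = E_h/a₀³ = m_e⁴e¹⁰/((4πε₀)⁵ℏ⁸).
E_h = 4.38 × 10^-18 J
a₀ = 5.26 × 10^-11 m
E_h/a₀³ = 3.01 × 10^13 J/m³

3.01 × 10^13 J/m³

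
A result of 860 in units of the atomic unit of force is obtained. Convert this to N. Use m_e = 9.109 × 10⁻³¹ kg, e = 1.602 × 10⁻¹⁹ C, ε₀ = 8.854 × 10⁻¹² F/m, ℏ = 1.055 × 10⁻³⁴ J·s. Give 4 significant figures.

7.069 × 10⁻⁵ N

One atomic unit of force: F_au = E_h/a₀ = m_e²e⁶/((4πε₀)³ℏ⁴) = 8.220 × 10⁻⁸ N.
860 × 8.220 × 10⁻⁸ N = 7.069 × 10⁻⁵ N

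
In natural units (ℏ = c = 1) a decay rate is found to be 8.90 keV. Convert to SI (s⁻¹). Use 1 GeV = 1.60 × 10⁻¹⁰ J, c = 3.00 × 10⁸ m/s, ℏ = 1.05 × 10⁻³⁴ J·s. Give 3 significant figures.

A rate is [E]/ℏ; divide by ℏ.
1 GeV → 1/ℏ × (1 GeV in J) = 1.52 × 10²⁴ s⁻¹.
Convert the energy scale: 8.90 keV = 8.90 × 10⁻⁶ GeV.
Result: 8.90 × 10⁻⁶ × 1.52 × 10²⁴ = 1.36 × 10¹⁹ s⁻¹.

1.36 × 10¹⁹ s⁻¹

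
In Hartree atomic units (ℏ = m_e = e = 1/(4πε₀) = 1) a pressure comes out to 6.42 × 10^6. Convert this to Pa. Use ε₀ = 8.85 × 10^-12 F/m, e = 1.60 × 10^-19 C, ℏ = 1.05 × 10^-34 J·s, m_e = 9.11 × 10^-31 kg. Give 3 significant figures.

1.93 × 10^20 Pa

One atomic unit of pressure: P_au = E_h/a₀³ = m_e⁴e¹⁰/((4πε₀)⁵ℏ⁸) = 3.01 × 10^13 Pa.
6.42 × 10^6 × 3.01 × 10^13 Pa = 1.93 × 10^20 Pa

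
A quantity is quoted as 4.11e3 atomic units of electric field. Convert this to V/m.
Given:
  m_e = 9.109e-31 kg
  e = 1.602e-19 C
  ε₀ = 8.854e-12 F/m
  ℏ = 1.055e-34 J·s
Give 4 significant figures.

2.109e15 V/m

One atomic unit of electric field: E_au = E_h/(e a₀) = m_e²e⁵/((4πε₀)³ℏ⁴) = 5.131e11 V/m.
4.11e3 × 5.131e11 V/m = 2.109e15 V/m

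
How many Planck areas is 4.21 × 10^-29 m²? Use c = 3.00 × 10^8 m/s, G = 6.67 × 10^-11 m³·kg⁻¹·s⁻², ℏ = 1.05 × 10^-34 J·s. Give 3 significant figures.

1.62 × 10^41

Planck area: A_P = ℏG/c³ = 2.59 × 10^-70 m².
4.21 × 10^-29 / 2.59 × 10^-70 = 1.62 × 10^41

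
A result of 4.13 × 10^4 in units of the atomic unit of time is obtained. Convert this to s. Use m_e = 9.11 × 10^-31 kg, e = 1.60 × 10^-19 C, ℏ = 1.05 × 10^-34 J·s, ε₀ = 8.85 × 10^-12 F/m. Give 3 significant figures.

9.90 × 10^-13 s

One atomic unit of time: τ_au = (4πε₀)²ℏ³/(m_e e⁴) = 2.40 × 10^-17 s.
4.13 × 10^4 × 2.40 × 10^-17 s = 9.90 × 10^-13 s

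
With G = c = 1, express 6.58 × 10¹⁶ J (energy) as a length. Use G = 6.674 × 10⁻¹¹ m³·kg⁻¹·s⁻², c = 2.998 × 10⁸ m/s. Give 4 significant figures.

Energy → length via G/c⁴.
6.58 × 10¹⁶ J × (G/c⁴) = 5.436 × 10⁻²⁸ m

5.436 × 10⁻²⁸ m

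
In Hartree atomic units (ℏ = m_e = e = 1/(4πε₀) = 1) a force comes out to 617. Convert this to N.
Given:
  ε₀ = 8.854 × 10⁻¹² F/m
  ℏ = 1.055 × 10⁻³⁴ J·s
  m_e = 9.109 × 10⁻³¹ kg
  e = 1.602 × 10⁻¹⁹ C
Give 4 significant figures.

5.072 × 10⁻⁵ N

One atomic unit of force: F_au = E_h/a₀ = m_e²e⁶/((4πε₀)³ℏ⁴) = 8.220 × 10⁻⁸ N.
617 × 8.220 × 10⁻⁸ N = 5.072 × 10⁻⁵ N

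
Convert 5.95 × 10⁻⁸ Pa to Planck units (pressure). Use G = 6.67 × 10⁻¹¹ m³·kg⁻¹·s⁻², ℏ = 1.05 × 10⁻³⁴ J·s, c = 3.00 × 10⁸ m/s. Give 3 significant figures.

Planck pressure: p_P = c⁷/(ℏG²) = 4.68 × 10¹¹³ Pa.
5.95 × 10⁻⁸ / 4.68 × 10¹¹³ = 1.27 × 10⁻¹²¹

1.27 × 10⁻¹²¹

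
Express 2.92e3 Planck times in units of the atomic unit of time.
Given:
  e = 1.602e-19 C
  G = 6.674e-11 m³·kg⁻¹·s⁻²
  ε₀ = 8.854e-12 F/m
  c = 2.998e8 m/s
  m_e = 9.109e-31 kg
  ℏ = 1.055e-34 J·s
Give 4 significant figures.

Planck time: t_P = √(ℏG/c⁵) = 5.392e-44 s
atomic unit of time: τ_au = (4πε₀)²ℏ³/(m_e e⁴) = 2.423e-17 s
2.92e3 × 5.392e-44 / 2.423e-17 = 6.498e-24

6.498e-24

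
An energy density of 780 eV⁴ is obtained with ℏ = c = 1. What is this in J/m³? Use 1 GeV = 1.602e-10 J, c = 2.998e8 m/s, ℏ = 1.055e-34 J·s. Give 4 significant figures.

1.624e4 J/m³

[E]/[L]³ = [E]⁴/(ℏc)³; restore (ℏc)⁻³.
1 GeV⁴ → 1/(ℏc)³ × (1 GeV in J)⁴ = 2.082e37 J/m³.
Convert the energy scale: 780 eV⁴ = 7.80e-34 GeV⁴.
Result: 7.80e-34 × 2.082e37 = 1.624e4 J/m³.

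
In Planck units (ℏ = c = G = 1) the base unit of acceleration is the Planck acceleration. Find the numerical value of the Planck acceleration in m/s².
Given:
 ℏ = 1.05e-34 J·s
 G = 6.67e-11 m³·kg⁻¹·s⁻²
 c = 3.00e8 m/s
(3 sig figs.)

5.59e51 m/s²

a_P = √(c⁷/(ℏG))
  = √(3.12e103)
  = 5.59e51 m/s²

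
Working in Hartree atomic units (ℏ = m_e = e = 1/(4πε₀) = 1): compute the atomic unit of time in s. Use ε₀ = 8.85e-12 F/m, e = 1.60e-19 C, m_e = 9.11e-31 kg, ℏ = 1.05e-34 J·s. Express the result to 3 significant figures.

The unique combination of the constants set to 1 with dimensions of time is τ_au = (4πε₀)²ℏ³/(m_e e⁴).
E_h = 4.38e-18 J
ℏ/E_h = 2.40e-17 s

2.40e-17 s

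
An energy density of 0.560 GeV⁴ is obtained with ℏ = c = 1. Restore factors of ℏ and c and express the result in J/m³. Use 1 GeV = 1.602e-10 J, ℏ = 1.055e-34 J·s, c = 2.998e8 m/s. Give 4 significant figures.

[E]/[L]³ = [E]⁴/(ℏc)³; restore (ℏc)⁻³.
1 GeV⁴ → 1/(ℏc)³ × (1 GeV in J)⁴ = 2.082e37 J/m³.
Result: 0.560 × 2.082e37 = 1.166e37 J/m³.

1.166e37 J/m³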